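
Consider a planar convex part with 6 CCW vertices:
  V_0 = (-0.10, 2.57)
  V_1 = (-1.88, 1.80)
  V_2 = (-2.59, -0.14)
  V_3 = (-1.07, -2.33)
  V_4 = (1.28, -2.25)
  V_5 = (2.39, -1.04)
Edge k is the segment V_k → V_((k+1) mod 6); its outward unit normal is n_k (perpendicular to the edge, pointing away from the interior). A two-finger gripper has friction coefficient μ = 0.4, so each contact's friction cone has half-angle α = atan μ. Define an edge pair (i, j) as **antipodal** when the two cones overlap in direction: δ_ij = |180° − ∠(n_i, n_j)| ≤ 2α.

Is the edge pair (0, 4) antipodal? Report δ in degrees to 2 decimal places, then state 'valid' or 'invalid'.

α = atan 0.4 = 21.80°;  2α = 43.60°
edge 0: e_0 = (-1.78, -0.77);  n_0 = (-0.3970, +0.9178)
edge 4: e_4 = (+1.11, +1.21);  n_4 = (+0.7369, -0.6760)
∠(n_0, n_4) = 155.92°
δ = |180° − 155.92°| = 24.08°
24.08° ≤ 2α = 43.60°  →  valid

δ = 24.08°, valid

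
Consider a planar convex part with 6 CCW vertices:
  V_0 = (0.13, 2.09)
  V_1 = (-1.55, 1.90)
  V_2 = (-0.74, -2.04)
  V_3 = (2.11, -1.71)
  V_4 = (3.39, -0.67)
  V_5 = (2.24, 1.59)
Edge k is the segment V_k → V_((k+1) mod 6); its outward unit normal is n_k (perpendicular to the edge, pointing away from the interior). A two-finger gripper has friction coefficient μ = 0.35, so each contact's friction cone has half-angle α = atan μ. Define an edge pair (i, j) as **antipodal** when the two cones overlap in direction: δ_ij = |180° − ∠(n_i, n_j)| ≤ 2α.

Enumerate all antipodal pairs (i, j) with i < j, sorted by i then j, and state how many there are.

α = atan 0.35 = 19.29°;  2α = 38.58°
n_0 = (-0.1124, +0.9937)
n_1 = (-0.9795, -0.2014)
n_2 = (+0.1150, -0.9934)
n_3 = (+0.6306, -0.7761)
n_4 = (+0.8913, +0.4535)
n_5 = (+0.2306, +0.9731)
  (0,1): δ = 84.84°  ·
  (0,2): δ = 0.15°  ✓
  (0,3): δ = 32.64°  ✓
  (0,4): δ = 110.52°  ·
  (0,5): δ = 160.22°  ·
  (1,2): δ = 95.01°  ·
  (1,3): δ = 62.52°  ·
  (1,4): δ = 15.35°  ✓
  (1,5): δ = 65.05°  ·
  (2,3): δ = 147.51°  ·
  (2,4): δ = 69.64°  ·
  (2,5): δ = 19.94°  ✓
  (3,4): δ = 102.12°  ·
  (3,5): δ = 52.43°  ·
  (4,5): δ = 130.30°  ·
antipodal pairs: 4

count = 4; pairs: (0,2), (0,3), (1,4), (2,5)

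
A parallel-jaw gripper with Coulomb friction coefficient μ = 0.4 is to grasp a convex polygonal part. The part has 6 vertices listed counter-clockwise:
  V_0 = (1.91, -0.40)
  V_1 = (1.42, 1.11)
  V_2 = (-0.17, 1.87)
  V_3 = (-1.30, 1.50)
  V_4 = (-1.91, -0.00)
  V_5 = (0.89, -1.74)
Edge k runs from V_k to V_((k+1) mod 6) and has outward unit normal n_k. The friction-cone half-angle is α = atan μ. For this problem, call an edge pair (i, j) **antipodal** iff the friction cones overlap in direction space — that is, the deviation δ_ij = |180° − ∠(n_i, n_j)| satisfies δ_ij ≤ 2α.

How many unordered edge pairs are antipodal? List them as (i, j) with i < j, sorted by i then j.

count = 5; pairs: (0,3), (0,4), (1,4), (2,5), (3,5)

α = atan 0.4 = 21.80°;  2α = 43.60°
n_0 = (+0.9512, +0.3087)
n_1 = (+0.4313, +0.9022)
n_2 = (-0.3112, +0.9504)
n_3 = (-0.9263, +0.3767)
n_4 = (-0.5278, -0.8494)
n_5 = (+0.7957, -0.6057)
  (0,1): δ = 133.53°  ·
  (0,2): δ = 89.85°  ·
  (0,3): δ = 40.11°  ✓
  (0,4): δ = 40.16°  ✓
  (0,5): δ = 124.74°  ·
  (1,2): δ = 136.32°  ·
  (1,3): δ = 86.58°  ·
  (1,4): δ = 6.31°  ✓
  (1,5): δ = 78.27°  ·
  (2,3): δ = 130.26°  ·
  (2,4): δ = 49.99°  ·
  (2,5): δ = 34.59°  ✓
  (3,4): δ = 99.73°  ·
  (3,5): δ = 15.15°  ✓
  (4,5): δ = 95.42°  ·
antipodal pairs: 5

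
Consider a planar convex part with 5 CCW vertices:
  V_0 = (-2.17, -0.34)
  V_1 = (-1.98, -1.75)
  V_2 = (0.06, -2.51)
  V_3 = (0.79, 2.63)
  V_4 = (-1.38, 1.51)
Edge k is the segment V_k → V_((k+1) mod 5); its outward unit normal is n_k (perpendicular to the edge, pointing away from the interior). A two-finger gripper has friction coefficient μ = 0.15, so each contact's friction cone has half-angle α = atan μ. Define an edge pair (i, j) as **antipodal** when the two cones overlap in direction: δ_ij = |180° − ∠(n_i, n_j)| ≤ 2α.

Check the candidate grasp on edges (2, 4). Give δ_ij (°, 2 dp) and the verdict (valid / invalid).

δ = 15.04°, valid

α = atan 0.15 = 8.53°;  2α = 17.06°
edge 2: e_2 = (+0.73, +5.14);  n_2 = (+0.9901, -0.1406)
edge 4: e_4 = (-0.79, -1.85);  n_4 = (-0.9197, +0.3927)
∠(n_2, n_4) = 164.96°
δ = |180° − 164.96°| = 15.04°
15.04° ≤ 2α = 17.06°  →  valid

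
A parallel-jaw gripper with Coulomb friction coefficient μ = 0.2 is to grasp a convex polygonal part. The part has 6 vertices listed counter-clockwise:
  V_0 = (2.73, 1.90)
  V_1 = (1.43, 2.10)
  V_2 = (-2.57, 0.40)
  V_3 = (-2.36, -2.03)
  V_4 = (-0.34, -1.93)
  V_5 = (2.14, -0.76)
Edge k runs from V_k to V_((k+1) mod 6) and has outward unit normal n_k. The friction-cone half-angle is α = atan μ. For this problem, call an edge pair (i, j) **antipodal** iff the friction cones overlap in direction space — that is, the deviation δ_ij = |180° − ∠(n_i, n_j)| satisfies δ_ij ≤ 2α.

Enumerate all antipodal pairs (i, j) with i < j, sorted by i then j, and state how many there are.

count = 4; pairs: (0,3), (1,3), (1,4), (2,5)

α = atan 0.2 = 11.31°;  2α = 22.62°
n_0 = (+0.1521, +0.9884)
n_1 = (-0.3911, +0.9203)
n_2 = (-0.9963, -0.0861)
n_3 = (+0.0494, -0.9988)
n_4 = (+0.4267, -0.9044)
n_5 = (+0.9763, -0.2165)
  (0,1): δ = 148.23°  ·
  (0,2): δ = 76.31°  ·
  (0,3): δ = 11.58°  ✓
  (0,4): δ = 34.00°  ·
  (0,5): δ = 86.24°  ·
  (1,2): δ = 108.09°  ·
  (1,3): δ = 20.19°  ✓
  (1,4): δ = 2.23°  ✓
  (1,5): δ = 54.47°  ·
  (2,3): δ = 92.11°  ·
  (2,4): δ = 69.68°  ·
  (2,5): δ = 17.45°  ✓
  (3,4): δ = 157.58°  ·
  (3,5): δ = 105.34°  ·
  (4,5): δ = 127.76°  ·
antipodal pairs: 4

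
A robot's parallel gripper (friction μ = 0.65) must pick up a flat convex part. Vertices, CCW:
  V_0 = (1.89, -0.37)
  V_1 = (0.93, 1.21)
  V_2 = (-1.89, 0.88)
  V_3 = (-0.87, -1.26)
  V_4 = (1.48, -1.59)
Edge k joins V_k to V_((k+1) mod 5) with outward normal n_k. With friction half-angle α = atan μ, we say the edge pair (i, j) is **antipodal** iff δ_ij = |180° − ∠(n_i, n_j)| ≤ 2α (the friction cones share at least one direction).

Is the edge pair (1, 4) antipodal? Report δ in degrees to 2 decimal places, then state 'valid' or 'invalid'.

δ = 64.75°, valid

α = atan 0.65 = 33.02°;  2α = 66.05°
edge 1: e_1 = (-2.82, -0.33);  n_1 = (-0.1162, +0.9932)
edge 4: e_4 = (+0.41, +1.22);  n_4 = (+0.9479, -0.3186)
∠(n_1, n_4) = 115.25°
δ = |180° − 115.25°| = 64.75°
64.75° ≤ 2α = 66.05°  →  valid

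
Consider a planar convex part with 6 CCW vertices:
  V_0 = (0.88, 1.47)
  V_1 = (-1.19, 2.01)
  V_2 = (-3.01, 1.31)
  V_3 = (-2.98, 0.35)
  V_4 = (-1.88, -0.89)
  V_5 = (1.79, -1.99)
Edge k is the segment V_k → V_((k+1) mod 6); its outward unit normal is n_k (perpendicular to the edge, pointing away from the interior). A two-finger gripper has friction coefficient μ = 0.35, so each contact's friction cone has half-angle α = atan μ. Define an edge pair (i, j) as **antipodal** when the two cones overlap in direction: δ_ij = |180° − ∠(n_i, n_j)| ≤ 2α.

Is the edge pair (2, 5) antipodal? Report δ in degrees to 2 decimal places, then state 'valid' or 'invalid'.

δ = 12.95°, valid

α = atan 0.35 = 19.29°;  2α = 38.58°
edge 2: e_2 = (+0.03, -0.96);  n_2 = (-0.9995, -0.0312)
edge 5: e_5 = (-0.91, +3.46);  n_5 = (+0.9671, +0.2544)
∠(n_2, n_5) = 167.05°
δ = |180° − 167.05°| = 12.95°
12.95° ≤ 2α = 38.58°  →  valid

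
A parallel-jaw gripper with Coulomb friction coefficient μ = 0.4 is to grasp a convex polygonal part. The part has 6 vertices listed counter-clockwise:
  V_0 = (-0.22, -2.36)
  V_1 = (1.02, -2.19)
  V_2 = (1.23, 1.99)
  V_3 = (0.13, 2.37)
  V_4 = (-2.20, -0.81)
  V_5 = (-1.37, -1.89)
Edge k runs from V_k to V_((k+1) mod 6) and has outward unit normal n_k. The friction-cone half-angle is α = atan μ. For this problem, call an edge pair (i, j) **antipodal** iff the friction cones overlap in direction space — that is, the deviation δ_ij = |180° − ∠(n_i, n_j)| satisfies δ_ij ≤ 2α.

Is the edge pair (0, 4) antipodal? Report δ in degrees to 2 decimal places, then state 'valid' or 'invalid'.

δ = 119.74°, invalid

α = atan 0.4 = 21.80°;  2α = 43.60°
edge 0: e_0 = (+1.24, +0.17);  n_0 = (+0.1358, -0.9907)
edge 4: e_4 = (+0.83, -1.08);  n_4 = (-0.7929, -0.6094)
∠(n_0, n_4) = 60.26°
δ = |180° − 60.26°| = 119.74°
119.74° > 2α = 43.60°  →  invalid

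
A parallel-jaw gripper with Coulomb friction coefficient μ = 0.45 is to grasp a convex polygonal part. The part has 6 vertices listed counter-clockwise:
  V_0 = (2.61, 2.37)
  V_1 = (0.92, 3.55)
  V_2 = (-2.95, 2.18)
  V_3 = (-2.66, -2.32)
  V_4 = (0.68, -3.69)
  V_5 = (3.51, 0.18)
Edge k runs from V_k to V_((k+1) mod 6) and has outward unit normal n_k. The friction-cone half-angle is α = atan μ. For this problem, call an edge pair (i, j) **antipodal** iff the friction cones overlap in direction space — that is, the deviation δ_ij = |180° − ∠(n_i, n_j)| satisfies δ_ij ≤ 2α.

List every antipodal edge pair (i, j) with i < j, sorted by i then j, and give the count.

count = 6; pairs: (0,3), (1,3), (1,4), (2,4), (2,5), (3,5)

α = atan 0.45 = 24.23°;  2α = 48.46°
n_0 = (+0.5725, +0.8199)
n_1 = (-0.3337, +0.9427)
n_2 = (-0.9979, -0.0643)
n_3 = (-0.3795, -0.9252)
n_4 = (+0.8072, -0.5903)
n_5 = (+0.9249, +0.3801)
  (0,1): δ = 125.58°  ·
  (0,2): δ = 51.39°  ·
  (0,3): δ = 12.62°  ✓
  (0,4): δ = 88.75°  ·
  (0,5): δ = 147.26°  ·
  (1,2): δ = 105.81°  ·
  (1,3): δ = 41.80°  ✓
  (1,4): δ = 34.33°  ✓
  (1,5): δ = 92.85°  ·
  (2,3): δ = 115.99°  ·
  (2,4): δ = 39.86°  ✓
  (2,5): δ = 18.65°  ✓
  (3,4): δ = 103.87°  ·
  (3,5): δ = 45.36°  ✓
  (4,5): δ = 121.48°  ·
antipodal pairs: 6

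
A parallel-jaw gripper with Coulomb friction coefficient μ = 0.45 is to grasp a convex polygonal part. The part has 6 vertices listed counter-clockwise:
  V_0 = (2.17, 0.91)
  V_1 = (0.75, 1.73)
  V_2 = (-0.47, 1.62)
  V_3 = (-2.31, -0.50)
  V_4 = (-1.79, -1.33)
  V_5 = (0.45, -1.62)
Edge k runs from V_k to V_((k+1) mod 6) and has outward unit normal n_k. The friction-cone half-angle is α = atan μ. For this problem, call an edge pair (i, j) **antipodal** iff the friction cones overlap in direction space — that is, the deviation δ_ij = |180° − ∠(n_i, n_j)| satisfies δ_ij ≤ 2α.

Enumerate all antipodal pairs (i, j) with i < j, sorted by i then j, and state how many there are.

count = 4; pairs: (0,3), (0,4), (1,4), (2,5)

α = atan 0.45 = 24.23°;  2α = 48.46°
n_0 = (+0.5001, +0.8660)
n_1 = (-0.0898, +0.9960)
n_2 = (-0.7552, +0.6555)
n_3 = (-0.8474, -0.5309)
n_4 = (-0.1284, -0.9917)
n_5 = (+0.8270, -0.5622)
  (0,1): δ = 144.84°  ·
  (0,2): δ = 100.95°  ·
  (0,3): δ = 27.93°  ✓
  (0,4): δ = 22.63°  ✓
  (0,5): δ = 85.80°  ·
  (1,2): δ = 136.11°  ·
  (1,3): δ = 63.08°  ·
  (1,4): δ = 12.53°  ✓
  (1,5): δ = 50.64°  ·
  (2,3): δ = 106.98°  ·
  (2,4): δ = 56.42°  ·
  (2,5): δ = 6.75°  ✓
  (3,4): δ = 129.44°  ·
  (3,5): δ = 66.28°  ·
  (4,5): δ = 116.83°  ·
antipodal pairs: 4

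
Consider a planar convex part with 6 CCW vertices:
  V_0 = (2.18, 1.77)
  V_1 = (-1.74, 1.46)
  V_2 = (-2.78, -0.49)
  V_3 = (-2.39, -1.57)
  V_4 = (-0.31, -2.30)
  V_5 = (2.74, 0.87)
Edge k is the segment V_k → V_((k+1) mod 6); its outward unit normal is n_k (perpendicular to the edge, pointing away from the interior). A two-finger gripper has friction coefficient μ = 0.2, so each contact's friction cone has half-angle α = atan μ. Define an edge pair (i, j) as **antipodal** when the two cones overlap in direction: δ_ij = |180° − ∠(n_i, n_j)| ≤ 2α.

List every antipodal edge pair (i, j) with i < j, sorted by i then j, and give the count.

count = 2; pairs: (1,4), (2,5)

α = atan 0.2 = 11.31°;  2α = 22.62°
n_0 = (-0.0788, +0.9969)
n_1 = (-0.8824, +0.4706)
n_2 = (-0.9406, -0.3396)
n_3 = (-0.3312, -0.9436)
n_4 = (+0.7206, -0.6933)
n_5 = (+0.8491, +0.5283)
  (0,1): δ = 122.59°  ·
  (0,2): δ = 74.67°  ·
  (0,3): δ = 23.86°  ·
  (0,4): δ = 41.58°  ·
  (0,5): δ = 117.37°  ·
  (1,2): δ = 132.07°  ·
  (1,3): δ = 81.27°  ·
  (1,4): δ = 15.82°  ✓
  (1,5): δ = 59.96°  ·
  (2,3): δ = 129.19°  ·
  (2,4): δ = 63.75°  ·
  (2,5): δ = 12.04°  ✓
  (3,4): δ = 114.56°  ·
  (3,5): δ = 38.77°  ·
  (4,5): δ = 104.21°  ·
antipodal pairs: 2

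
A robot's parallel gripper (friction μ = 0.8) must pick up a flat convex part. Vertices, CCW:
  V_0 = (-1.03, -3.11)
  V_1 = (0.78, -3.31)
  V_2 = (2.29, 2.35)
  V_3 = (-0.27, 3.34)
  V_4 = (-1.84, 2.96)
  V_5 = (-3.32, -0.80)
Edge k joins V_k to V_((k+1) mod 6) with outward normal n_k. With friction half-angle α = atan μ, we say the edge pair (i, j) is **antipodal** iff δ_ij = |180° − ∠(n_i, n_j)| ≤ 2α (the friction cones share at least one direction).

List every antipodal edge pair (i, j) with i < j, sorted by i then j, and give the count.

α = atan 0.8 = 38.66°;  2α = 77.32°
n_0 = (-0.1098, -0.9940)
n_1 = (+0.9662, -0.2578)
n_2 = (+0.3607, +0.9327)
n_3 = (-0.2352, +0.9719)
n_4 = (-0.9305, +0.3663)
n_5 = (-0.7102, -0.7040)
  (0,1): δ = 98.63°  ·
  (0,2): δ = 14.84°  ✓
  (0,3): δ = 19.91°  ✓
  (0,4): δ = 74.82°  ✓
  (0,5): δ = 141.06°  ·
  (1,2): δ = 96.20°  ·
  (1,3): δ = 61.46°  ✓
  (1,4): δ = 6.55°  ✓
  (1,5): δ = 59.69°  ✓
  (2,3): δ = 145.25°  ·
  (2,4): δ = 90.34°  ·
  (2,5): δ = 24.11°  ✓
  (3,4): δ = 125.09°  ·
  (3,5): δ = 58.86°  ✓
  (4,5): δ = 113.76°  ·
antipodal pairs: 8

count = 8; pairs: (0,2), (0,3), (0,4), (1,3), (1,4), (1,5), (2,5), (3,5)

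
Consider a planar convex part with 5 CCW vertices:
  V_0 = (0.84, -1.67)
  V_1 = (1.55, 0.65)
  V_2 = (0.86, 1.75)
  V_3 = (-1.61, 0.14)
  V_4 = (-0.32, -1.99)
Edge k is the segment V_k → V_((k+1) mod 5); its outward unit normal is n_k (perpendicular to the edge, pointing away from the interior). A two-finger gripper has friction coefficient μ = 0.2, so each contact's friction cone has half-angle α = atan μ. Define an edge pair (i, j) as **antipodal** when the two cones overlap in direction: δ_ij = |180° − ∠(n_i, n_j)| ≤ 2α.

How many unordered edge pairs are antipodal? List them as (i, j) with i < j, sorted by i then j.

count = 2; pairs: (1,3), (2,4)

α = atan 0.2 = 11.31°;  2α = 22.62°
n_0 = (+0.9562, -0.2926)
n_1 = (+0.8471, +0.5314)
n_2 = (-0.5461, +0.8377)
n_3 = (-0.8554, -0.5180)
n_4 = (+0.2659, -0.9640)
  (0,1): δ = 130.89°  ·
  (0,2): δ = 39.89°  ·
  (0,3): δ = 48.22°  ·
  (0,4): δ = 122.44°  ·
  (1,2): δ = 89.00°  ·
  (1,3): δ = 0.90°  ✓
  (1,4): δ = 73.32°  ·
  (2,3): δ = 91.90°  ·
  (2,4): δ = 17.68°  ✓
  (3,4): δ = 105.78°  ·
antipodal pairs: 2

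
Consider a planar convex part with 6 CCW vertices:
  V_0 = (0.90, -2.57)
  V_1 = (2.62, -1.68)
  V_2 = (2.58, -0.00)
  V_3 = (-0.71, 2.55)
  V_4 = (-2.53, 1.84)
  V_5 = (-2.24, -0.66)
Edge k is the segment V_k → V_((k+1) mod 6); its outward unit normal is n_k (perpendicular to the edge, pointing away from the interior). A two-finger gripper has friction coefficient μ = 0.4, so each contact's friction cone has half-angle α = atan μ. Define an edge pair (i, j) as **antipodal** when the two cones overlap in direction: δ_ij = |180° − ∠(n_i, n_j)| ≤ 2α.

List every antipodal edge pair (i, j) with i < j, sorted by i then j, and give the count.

α = atan 0.4 = 21.80°;  2α = 43.60°
n_0 = (+0.4596, -0.8881)
n_1 = (+0.9997, +0.0238)
n_2 = (+0.6126, +0.7904)
n_3 = (-0.3634, +0.9316)
n_4 = (-0.9933, -0.1152)
n_5 = (-0.5197, -0.8544)
  (0,1): δ = 116.00°  ·
  (0,2): δ = 65.14°  ·
  (0,3): δ = 6.05°  ✓
  (0,4): δ = 69.26°  ·
  (0,5): δ = 121.33°  ·
  (1,2): δ = 129.14°  ·
  (1,3): δ = 70.05°  ·
  (1,4): δ = 5.25°  ✓
  (1,5): δ = 57.32°  ·
  (2,3): δ = 120.91°  ·
  (2,4): δ = 45.60°  ·
  (2,5): δ = 6.47°  ✓
  (3,4): δ = 104.69°  ·
  (3,5): δ = 52.62°  ·
  (4,5): δ = 127.93°  ·
antipodal pairs: 3

count = 3; pairs: (0,3), (1,4), (2,5)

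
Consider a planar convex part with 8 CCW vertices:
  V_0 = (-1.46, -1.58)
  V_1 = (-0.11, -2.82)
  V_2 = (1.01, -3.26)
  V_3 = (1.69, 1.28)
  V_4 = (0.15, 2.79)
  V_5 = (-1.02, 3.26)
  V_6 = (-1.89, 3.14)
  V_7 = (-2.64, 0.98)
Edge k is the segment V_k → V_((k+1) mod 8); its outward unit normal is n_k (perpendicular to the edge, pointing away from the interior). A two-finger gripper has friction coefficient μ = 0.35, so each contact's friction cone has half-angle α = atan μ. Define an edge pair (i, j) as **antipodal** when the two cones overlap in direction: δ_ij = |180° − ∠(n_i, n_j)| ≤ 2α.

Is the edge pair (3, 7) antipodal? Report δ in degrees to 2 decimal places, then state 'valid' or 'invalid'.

δ = 20.82°, valid

α = atan 0.35 = 19.29°;  2α = 38.58°
edge 3: e_3 = (-1.54, +1.51);  n_3 = (+0.7001, +0.7140)
edge 7: e_7 = (+1.18, -2.56);  n_7 = (-0.9082, -0.4186)
∠(n_3, n_7) = 159.18°
δ = |180° − 159.18°| = 20.82°
20.82° ≤ 2α = 38.58°  →  valid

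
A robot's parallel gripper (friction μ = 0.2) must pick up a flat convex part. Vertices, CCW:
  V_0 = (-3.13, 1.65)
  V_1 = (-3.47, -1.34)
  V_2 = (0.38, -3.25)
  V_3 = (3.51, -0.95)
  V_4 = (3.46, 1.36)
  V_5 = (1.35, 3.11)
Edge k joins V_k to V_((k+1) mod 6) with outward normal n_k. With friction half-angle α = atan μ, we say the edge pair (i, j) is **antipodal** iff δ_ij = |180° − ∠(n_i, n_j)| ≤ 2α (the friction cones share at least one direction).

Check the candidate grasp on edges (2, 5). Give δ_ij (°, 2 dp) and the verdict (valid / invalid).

α = atan 0.2 = 11.31°;  2α = 22.62°
edge 2: e_2 = (+3.13, +2.30);  n_2 = (+0.5921, -0.8058)
edge 5: e_5 = (-4.48, -1.46);  n_5 = (-0.3099, +0.9508)
∠(n_2, n_5) = 161.74°
δ = |180° − 161.74°| = 18.26°
18.26° ≤ 2α = 22.62°  →  valid

δ = 18.26°, valid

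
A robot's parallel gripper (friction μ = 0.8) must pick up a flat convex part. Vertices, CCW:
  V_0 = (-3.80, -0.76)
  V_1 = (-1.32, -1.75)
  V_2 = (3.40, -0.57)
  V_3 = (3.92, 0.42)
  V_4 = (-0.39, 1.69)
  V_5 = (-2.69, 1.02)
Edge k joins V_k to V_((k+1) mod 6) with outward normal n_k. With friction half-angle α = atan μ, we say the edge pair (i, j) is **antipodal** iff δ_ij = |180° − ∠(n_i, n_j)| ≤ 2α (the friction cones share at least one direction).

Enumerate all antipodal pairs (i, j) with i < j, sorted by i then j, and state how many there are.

count = 7; pairs: (0,3), (0,4), (1,3), (1,4), (1,5), (2,4), (2,5)

α = atan 0.8 = 38.66°;  2α = 77.32°
n_0 = (-0.3707, -0.9287)
n_1 = (+0.2425, -0.9701)
n_2 = (+0.8853, -0.4650)
n_3 = (+0.2826, +0.9592)
n_4 = (-0.2797, +0.9601)
n_5 = (-0.8485, +0.5291)
  (0,1): δ = 144.20°  ·
  (0,2): δ = 95.95°  ·
  (0,3): δ = 5.34°  ✓
  (0,4): δ = 38.00°  ✓
  (0,5): δ = 79.81°  ·
  (1,2): δ = 131.75°  ·
  (1,3): δ = 30.45°  ✓
  (1,4): δ = 2.20°  ✓
  (1,5): δ = 44.02°  ✓
  (2,3): δ = 78.71°  ·
  (2,4): δ = 46.05°  ✓
  (2,5): δ = 4.24°  ✓
  (3,4): δ = 147.34°  ·
  (3,5): δ = 105.53°  ·
  (4,5): δ = 138.19°  ·
antipodal pairs: 7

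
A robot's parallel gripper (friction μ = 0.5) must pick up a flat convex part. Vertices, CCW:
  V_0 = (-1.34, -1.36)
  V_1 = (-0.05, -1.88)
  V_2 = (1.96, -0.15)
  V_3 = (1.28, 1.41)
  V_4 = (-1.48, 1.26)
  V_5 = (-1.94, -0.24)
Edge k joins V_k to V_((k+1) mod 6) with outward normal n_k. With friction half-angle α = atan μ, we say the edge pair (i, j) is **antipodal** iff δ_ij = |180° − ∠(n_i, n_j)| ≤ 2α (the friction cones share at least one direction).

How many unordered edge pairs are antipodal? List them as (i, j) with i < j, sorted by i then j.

α = atan 0.5 = 26.57°;  2α = 53.13°
n_0 = (-0.3739, -0.9275)
n_1 = (+0.6523, -0.7579)
n_2 = (+0.9167, +0.3996)
n_3 = (-0.0543, +0.9985)
n_4 = (-0.9561, +0.2932)
n_5 = (-0.8815, -0.4722)
  (0,1): δ = 117.33°  ·
  (0,2): δ = 44.49°  ✓
  (0,3): δ = 25.07°  ✓
  (0,4): δ = 94.91°  ·
  (0,5): δ = 140.13°  ·
  (1,2): δ = 107.17°  ·
  (1,3): δ = 37.61°  ✓
  (1,4): δ = 32.23°  ✓
  (1,5): δ = 77.46°  ·
  (2,3): δ = 110.44°  ·
  (2,4): δ = 40.60°  ✓
  (2,5): δ = 4.63°  ✓
  (3,4): δ = 110.16°  ·
  (3,5): δ = 64.93°  ·
  (4,5): δ = 134.77°  ·
antipodal pairs: 6

count = 6; pairs: (0,2), (0,3), (1,3), (1,4), (2,4), (2,5)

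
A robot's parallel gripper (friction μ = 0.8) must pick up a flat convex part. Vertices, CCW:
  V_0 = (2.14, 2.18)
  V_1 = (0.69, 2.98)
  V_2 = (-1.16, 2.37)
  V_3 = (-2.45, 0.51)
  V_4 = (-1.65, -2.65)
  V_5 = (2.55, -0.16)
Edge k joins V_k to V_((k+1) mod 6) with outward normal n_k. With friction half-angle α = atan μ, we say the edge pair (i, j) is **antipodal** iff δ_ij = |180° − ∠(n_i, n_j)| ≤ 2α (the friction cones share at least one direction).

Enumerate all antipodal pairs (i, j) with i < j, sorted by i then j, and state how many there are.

count = 7; pairs: (0,3), (0,4), (1,4), (2,4), (2,5), (3,4), (3,5)

α = atan 0.8 = 38.66°;  2α = 77.32°
n_0 = (+0.4831, +0.8756)
n_1 = (-0.3131, +0.9497)
n_2 = (-0.8217, +0.5699)
n_3 = (-0.9694, -0.2454)
n_4 = (+0.5100, -0.8602)
n_5 = (+0.9850, +0.1726)
  (0,1): δ = 132.86°  ·
  (0,2): δ = 95.86°  ·
  (0,3): δ = 46.91°  ✓
  (0,4): δ = 59.55°  ✓
  (0,5): δ = 128.82°  ·
  (1,2): δ = 142.99°  ·
  (1,3): δ = 94.04°  ·
  (1,4): δ = 12.41°  ✓
  (1,5): δ = 81.69°  ·
  (2,3): δ = 131.05°  ·
  (2,4): δ = 24.59°  ✓
  (2,5): δ = 44.68°  ✓
  (3,4): δ = 73.54°  ✓
  (3,5): δ = 4.27°  ✓
  (4,5): δ = 110.72°  ·
antipodal pairs: 7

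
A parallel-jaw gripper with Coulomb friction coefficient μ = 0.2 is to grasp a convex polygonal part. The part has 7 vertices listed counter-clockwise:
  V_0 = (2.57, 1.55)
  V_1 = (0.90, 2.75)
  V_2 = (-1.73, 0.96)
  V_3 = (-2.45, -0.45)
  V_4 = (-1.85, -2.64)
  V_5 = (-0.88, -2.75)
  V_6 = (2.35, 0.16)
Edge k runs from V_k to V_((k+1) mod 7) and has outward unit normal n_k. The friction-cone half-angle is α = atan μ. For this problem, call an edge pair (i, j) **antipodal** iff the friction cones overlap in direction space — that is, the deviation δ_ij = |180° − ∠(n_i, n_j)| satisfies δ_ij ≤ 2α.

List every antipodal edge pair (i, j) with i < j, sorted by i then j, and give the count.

count = 3; pairs: (1,5), (2,5), (2,6)

α = atan 0.2 = 11.31°;  2α = 22.62°
n_0 = (+0.5835, +0.8121)
n_1 = (-0.5627, +0.8267)
n_2 = (-0.8906, +0.4548)
n_3 = (-0.9645, -0.2642)
n_4 = (-0.1127, -0.9936)
n_5 = (+0.6693, -0.7430)
n_6 = (+0.9877, -0.1563)
  (0,1): δ = 110.06°  ·
  (0,2): δ = 81.35°  ·
  (0,3): δ = 38.98°  ·
  (0,4): δ = 29.23°  ·
  (0,5): δ = 77.72°  ·
  (0,6): δ = 116.71°  ·
  (1,2): δ = 151.29°  ·
  (1,3): δ = 108.92°  ·
  (1,4): δ = 40.71°  ·
  (1,5): δ = 7.78°  ✓
  (1,6): δ = 46.77°  ·
  (2,3): δ = 137.63°  ·
  (2,4): δ = 69.42°  ·
  (2,5): δ = 20.93°  ✓
  (2,6): δ = 18.06°  ✓
  (3,4): δ = 111.79°  ·
  (3,5): δ = 63.30°  ·
  (3,6): δ = 24.32°  ·
  (4,5): δ = 131.51°  ·
  (4,6): δ = 92.52°  ·
  (5,6): δ = 141.01°  ·
antipodal pairs: 3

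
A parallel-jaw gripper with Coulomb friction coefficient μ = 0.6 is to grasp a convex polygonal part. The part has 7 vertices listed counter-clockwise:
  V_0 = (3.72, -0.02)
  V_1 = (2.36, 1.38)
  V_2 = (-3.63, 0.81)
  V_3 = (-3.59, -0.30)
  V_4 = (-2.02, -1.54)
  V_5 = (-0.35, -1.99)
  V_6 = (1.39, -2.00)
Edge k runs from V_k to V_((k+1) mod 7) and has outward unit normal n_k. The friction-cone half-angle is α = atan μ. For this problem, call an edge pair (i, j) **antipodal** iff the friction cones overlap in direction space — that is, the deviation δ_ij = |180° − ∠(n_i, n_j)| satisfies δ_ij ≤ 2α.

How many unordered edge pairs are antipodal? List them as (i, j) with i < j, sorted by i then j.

count = 9; pairs: (0,2), (0,3), (0,4), (0,5), (1,3), (1,4), (1,5), (1,6), (2,6)

α = atan 0.6 = 30.96°;  2α = 61.93°
n_0 = (+0.7173, +0.6968)
n_1 = (-0.0947, +0.9955)
n_2 = (-0.9994, -0.0360)
n_3 = (-0.6198, -0.7848)
n_4 = (-0.2602, -0.9656)
n_5 = (-0.0057, -1.0000)
n_6 = (+0.6476, -0.7620)
  (0,1): δ = 128.73°  ·
  (0,2): δ = 42.11°  ✓
  (0,3): δ = 7.53°  ✓
  (0,4): δ = 30.75°  ✓
  (0,5): δ = 45.50°  ✓
  (0,6): δ = 86.19°  ·
  (1,2): δ = 93.37°  ·
  (1,3): δ = 43.74°  ✓
  (1,4): δ = 20.52°  ✓
  (1,5): δ = 5.77°  ✓
  (1,6): δ = 34.92°  ✓
  (2,3): δ = 130.37°  ·
  (2,4): δ = 107.14°  ·
  (2,5): δ = 92.39°  ·
  (2,6): δ = 51.71°  ✓
  (3,4): δ = 156.78°  ·
  (3,5): δ = 142.03°  ·
  (3,6): δ = 101.34°  ·
  (4,5): δ = 165.25°  ·
  (4,6): δ = 124.56°  ·
  (5,6): δ = 139.31°  ·
antipodal pairs: 9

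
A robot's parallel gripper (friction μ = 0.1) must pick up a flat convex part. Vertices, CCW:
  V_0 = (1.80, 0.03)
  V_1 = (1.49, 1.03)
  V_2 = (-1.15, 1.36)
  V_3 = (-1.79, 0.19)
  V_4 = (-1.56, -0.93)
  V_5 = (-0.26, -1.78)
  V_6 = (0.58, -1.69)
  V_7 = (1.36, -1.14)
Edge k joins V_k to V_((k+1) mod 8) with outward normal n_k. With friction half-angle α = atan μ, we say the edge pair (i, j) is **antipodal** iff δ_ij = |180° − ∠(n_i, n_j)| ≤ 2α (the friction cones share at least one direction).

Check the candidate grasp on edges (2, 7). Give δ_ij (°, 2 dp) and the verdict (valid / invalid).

α = atan 0.1 = 5.71°;  2α = 11.42°
edge 2: e_2 = (-0.64, -1.17);  n_2 = (-0.8773, +0.4799)
edge 7: e_7 = (+0.44, +1.17);  n_7 = (+0.9360, -0.3520)
∠(n_2, n_7) = 171.93°
δ = |180° − 171.93°| = 8.07°
8.07° ≤ 2α = 11.42°  →  valid

δ = 8.07°, valid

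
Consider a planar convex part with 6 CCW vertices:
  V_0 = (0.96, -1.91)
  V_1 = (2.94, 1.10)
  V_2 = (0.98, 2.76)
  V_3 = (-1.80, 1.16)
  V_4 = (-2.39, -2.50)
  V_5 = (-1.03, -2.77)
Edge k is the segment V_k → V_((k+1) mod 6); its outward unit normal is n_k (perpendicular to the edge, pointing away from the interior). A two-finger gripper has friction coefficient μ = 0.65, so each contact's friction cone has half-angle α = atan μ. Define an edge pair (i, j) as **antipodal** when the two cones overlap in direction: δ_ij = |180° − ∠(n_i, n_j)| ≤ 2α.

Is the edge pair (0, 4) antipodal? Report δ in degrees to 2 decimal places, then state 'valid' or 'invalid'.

α = atan 0.65 = 33.02°;  2α = 66.05°
edge 0: e_0 = (+1.98, +3.01);  n_0 = (+0.8355, -0.5496)
edge 4: e_4 = (+1.36, -0.27);  n_4 = (-0.1947, -0.9809)
∠(n_0, n_4) = 67.89°
δ = |180° − 67.89°| = 112.11°
112.11° > 2α = 66.05°  →  invalid

δ = 112.11°, invalid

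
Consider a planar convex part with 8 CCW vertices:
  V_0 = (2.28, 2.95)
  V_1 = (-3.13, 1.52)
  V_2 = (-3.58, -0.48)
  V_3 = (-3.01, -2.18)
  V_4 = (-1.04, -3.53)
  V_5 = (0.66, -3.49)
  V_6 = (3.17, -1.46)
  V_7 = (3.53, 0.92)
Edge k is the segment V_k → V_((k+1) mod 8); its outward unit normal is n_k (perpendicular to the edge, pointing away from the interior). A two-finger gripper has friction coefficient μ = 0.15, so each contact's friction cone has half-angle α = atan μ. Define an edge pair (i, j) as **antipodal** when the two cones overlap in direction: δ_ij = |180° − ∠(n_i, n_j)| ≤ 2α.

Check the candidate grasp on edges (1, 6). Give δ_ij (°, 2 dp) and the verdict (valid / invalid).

α = atan 0.15 = 8.53°;  2α = 17.06°
edge 1: e_1 = (-0.45, -2.00);  n_1 = (-0.9756, +0.2195)
edge 6: e_6 = (+0.36, +2.38);  n_6 = (+0.9888, -0.1496)
∠(n_1, n_6) = 175.92°
δ = |180° − 175.92°| = 4.08°
4.08° ≤ 2α = 17.06°  →  valid

δ = 4.08°, valid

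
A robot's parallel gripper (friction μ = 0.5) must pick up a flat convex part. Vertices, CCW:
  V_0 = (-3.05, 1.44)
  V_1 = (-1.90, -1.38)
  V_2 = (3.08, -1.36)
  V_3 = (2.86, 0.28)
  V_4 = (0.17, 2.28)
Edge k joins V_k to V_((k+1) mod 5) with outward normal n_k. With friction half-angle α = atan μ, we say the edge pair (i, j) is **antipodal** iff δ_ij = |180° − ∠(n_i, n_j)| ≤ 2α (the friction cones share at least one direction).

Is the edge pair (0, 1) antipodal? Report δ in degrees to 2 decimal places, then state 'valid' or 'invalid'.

α = atan 0.5 = 26.57°;  2α = 53.13°
edge 0: e_0 = (+1.15, -2.82);  n_0 = (-0.9260, -0.3776)
edge 1: e_1 = (+4.98, +0.02);  n_1 = (+0.0040, -1.0000)
∠(n_0, n_1) = 68.04°
δ = |180° − 68.04°| = 111.96°
111.96° > 2α = 53.13°  →  invalid

δ = 111.96°, invalid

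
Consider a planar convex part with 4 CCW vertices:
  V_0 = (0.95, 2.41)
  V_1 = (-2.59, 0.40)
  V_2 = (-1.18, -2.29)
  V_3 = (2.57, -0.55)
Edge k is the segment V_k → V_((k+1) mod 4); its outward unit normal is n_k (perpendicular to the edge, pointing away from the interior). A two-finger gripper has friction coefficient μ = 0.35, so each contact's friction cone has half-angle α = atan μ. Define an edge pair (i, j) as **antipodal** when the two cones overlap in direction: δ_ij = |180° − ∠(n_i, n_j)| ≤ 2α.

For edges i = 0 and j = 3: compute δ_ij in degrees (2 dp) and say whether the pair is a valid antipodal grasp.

α = atan 0.35 = 19.29°;  2α = 38.58°
edge 0: e_0 = (-3.54, -2.01);  n_0 = (-0.4938, +0.8696)
edge 3: e_3 = (-1.62, +2.96);  n_3 = (+0.8772, +0.4801)
∠(n_0, n_3) = 90.90°
δ = |180° − 90.90°| = 89.10°
89.10° > 2α = 38.58°  →  invalid

δ = 89.10°, invalid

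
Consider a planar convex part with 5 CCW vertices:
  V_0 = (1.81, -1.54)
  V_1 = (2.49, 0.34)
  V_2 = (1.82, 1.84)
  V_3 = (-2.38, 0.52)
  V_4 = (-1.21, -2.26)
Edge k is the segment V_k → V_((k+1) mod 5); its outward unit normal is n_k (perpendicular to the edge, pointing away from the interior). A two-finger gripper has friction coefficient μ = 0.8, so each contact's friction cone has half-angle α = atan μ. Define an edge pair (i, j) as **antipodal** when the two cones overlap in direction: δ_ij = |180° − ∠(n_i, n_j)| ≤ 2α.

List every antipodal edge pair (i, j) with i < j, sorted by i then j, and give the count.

α = atan 0.8 = 38.66°;  2α = 77.32°
n_0 = (+0.9404, -0.3401)
n_1 = (+0.9131, +0.4078)
n_2 = (-0.2998, +0.9540)
n_3 = (-0.9217, -0.3879)
n_4 = (+0.2319, -0.9727)
  (0,1): δ = 136.05°  ·
  (0,2): δ = 52.67°  ✓
  (0,3): δ = 42.71°  ✓
  (0,4): δ = 123.29°  ·
  (1,2): δ = 96.62°  ·
  (1,3): δ = 1.24°  ✓
  (1,4): δ = 79.34°  ·
  (2,3): δ = 84.62°  ·
  (2,4): δ = 4.04°  ✓
  (3,4): δ = 99.41°  ·
antipodal pairs: 4

count = 4; pairs: (0,2), (0,3), (1,3), (2,4)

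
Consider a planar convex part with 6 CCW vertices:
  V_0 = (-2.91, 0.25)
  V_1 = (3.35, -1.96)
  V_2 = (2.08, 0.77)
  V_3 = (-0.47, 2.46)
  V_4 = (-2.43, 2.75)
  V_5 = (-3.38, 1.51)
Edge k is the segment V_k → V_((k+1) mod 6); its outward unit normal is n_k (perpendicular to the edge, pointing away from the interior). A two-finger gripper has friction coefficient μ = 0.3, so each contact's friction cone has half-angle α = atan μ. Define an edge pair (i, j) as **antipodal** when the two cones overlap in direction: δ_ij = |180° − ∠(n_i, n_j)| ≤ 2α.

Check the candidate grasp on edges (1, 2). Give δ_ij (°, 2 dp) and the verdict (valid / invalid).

δ = 148.48°, invalid

α = atan 0.3 = 16.70°;  2α = 33.40°
edge 1: e_1 = (-1.27, +2.73);  n_1 = (+0.9067, +0.4218)
edge 2: e_2 = (-2.55, +1.69);  n_2 = (+0.5524, +0.8336)
∠(n_1, n_2) = 31.52°
δ = |180° − 31.52°| = 148.48°
148.48° > 2α = 33.40°  →  invalid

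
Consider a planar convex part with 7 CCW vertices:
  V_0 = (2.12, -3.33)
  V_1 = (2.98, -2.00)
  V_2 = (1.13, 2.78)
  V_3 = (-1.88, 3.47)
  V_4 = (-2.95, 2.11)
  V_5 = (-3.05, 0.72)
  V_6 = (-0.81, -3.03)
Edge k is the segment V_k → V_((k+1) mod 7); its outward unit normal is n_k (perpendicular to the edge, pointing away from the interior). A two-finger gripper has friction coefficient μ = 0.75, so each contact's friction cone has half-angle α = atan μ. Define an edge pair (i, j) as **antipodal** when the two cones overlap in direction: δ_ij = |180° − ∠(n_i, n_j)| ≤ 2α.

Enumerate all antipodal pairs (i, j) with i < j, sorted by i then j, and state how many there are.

count = 11; pairs: (0,2), (0,3), (0,4), (0,5), (1,3), (1,4), (1,5), (1,6), (2,5), (2,6), (3,6)

α = atan 0.75 = 36.87°;  2α = 73.74°
n_0 = (+0.8397, -0.5430)
n_1 = (+0.9326, +0.3609)
n_2 = (+0.2234, +0.9747)
n_3 = (-0.7859, +0.6183)
n_4 = (-0.9974, +0.0718)
n_5 = (-0.8585, -0.5128)
n_6 = (-0.1019, -0.9948)
  (0,1): δ = 125.95°  ·
  (0,2): δ = 70.02°  ✓
  (0,3): δ = 5.31°  ✓
  (0,4): δ = 28.77°  ✓
  (0,5): δ = 63.74°  ✓
  (0,6): δ = 117.04°  ·
  (1,2): δ = 124.07°  ·
  (1,3): δ = 59.35°  ✓
  (1,4): δ = 25.27°  ✓
  (1,5): δ = 9.69°  ✓
  (1,6): δ = 63.00°  ✓
  (2,3): δ = 115.28°  ·
  (2,4): δ = 81.20°  ·
  (2,5): δ = 46.24°  ✓
  (2,6): δ = 7.07°  ✓
  (3,4): δ = 145.92°  ·
  (3,5): δ = 110.95°  ·
  (3,6): δ = 57.65°  ✓
  (4,5): δ = 145.03°  ·
  (4,6): δ = 91.73°  ·
  (5,6): δ = 126.70°  ·
antipodal pairs: 11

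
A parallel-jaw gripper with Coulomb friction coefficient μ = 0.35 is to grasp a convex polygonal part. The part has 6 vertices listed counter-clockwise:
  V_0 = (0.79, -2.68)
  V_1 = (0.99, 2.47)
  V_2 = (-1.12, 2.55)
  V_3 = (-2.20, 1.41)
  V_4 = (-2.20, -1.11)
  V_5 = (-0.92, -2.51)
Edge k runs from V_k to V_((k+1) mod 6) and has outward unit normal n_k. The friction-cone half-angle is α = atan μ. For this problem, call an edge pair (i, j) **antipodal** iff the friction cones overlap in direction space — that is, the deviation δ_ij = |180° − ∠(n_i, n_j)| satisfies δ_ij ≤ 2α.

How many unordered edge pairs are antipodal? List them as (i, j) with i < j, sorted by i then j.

count = 2; pairs: (0,3), (1,5)

α = atan 0.35 = 19.29°;  2α = 38.58°
n_0 = (+0.9992, -0.0388)
n_1 = (+0.0379, +0.9993)
n_2 = (-0.7260, +0.6877)
n_3 = (-1.0000, -0.0000)
n_4 = (-0.7380, -0.6748)
n_5 = (-0.0989, -0.9951)
  (0,1): δ = 89.95°  ·
  (0,2): δ = 41.23°  ·
  (0,3): δ = 2.22°  ✓
  (0,4): δ = 44.66°  ·
  (0,5): δ = 86.55°  ·
  (1,2): δ = 131.28°  ·
  (1,3): δ = 87.83°  ·
  (1,4): δ = 45.39°  ·
  (1,5): δ = 3.51°  ✓
  (2,3): δ = 136.55°  ·
  (2,4): δ = 94.11°  ·
  (2,5): δ = 52.23°  ·
  (3,4): δ = 137.56°  ·
  (3,5): δ = 95.68°  ·
  (4,5): δ = 138.11°  ·
antipodal pairs: 2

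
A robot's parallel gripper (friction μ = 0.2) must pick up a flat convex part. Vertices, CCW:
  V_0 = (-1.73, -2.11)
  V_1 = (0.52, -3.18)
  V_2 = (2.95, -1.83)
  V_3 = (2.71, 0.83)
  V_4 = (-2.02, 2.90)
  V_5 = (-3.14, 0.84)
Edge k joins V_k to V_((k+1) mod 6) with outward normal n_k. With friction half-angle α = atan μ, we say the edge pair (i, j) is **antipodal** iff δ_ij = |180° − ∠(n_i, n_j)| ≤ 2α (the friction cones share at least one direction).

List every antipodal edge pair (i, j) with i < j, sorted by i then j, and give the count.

α = atan 0.2 = 11.31°;  2α = 22.62°
n_0 = (-0.4295, -0.9031)
n_1 = (+0.4856, -0.8742)
n_2 = (+0.9960, +0.0899)
n_3 = (+0.4009, +0.9161)
n_4 = (-0.8785, +0.4777)
n_5 = (-0.9022, -0.4312)
  (0,1): δ = 125.51°  ·
  (0,2): δ = 59.41°  ·
  (0,3): δ = 1.80°  ✓
  (0,4): δ = 86.90°  ·
  (0,5): δ = 140.98°  ·
  (1,2): δ = 113.90°  ·
  (1,3): δ = 52.69°  ·
  (1,4): δ = 32.41°  ·
  (1,5): δ = 86.49°  ·
  (2,3): δ = 118.79°  ·
  (2,4): δ = 33.69°  ·
  (2,5): δ = 20.39°  ✓
  (3,4): δ = 94.90°  ·
  (3,5): δ = 40.82°  ·
  (4,5): δ = 125.92°  ·
antipodal pairs: 2

count = 2; pairs: (0,3), (2,5)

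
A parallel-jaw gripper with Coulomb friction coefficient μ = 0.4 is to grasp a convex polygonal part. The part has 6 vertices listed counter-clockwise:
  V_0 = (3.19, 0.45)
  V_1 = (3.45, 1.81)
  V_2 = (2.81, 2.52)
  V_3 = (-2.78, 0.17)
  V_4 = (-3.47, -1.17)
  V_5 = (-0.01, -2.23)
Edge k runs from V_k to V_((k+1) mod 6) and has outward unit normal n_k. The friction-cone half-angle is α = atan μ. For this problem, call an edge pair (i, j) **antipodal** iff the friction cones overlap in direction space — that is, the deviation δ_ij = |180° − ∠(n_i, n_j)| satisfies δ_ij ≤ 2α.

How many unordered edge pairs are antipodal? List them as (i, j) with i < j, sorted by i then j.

α = atan 0.4 = 21.80°;  2α = 43.60°
n_0 = (+0.9822, -0.1878)
n_1 = (+0.7428, +0.6695)
n_2 = (-0.3875, +0.9219)
n_3 = (-0.8891, +0.4578)
n_4 = (-0.2929, -0.9561)
n_5 = (+0.6421, -0.7666)
  (0,1): δ = 127.15°  ·
  (0,2): δ = 56.38°  ·
  (0,3): δ = 16.42°  ✓
  (0,4): δ = 83.79°  ·
  (0,5): δ = 140.77°  ·
  (1,2): δ = 109.23°  ·
  (1,3): δ = 69.28°  ·
  (1,4): δ = 30.94°  ✓
  (1,5): δ = 87.91°  ·
  (2,3): δ = 140.05°  ·
  (2,4): δ = 39.83°  ✓
  (2,5): δ = 17.14°  ✓
  (3,4): δ = 79.79°  ·
  (3,5): δ = 22.81°  ✓
  (4,5): δ = 123.02°  ·
antipodal pairs: 5

count = 5; pairs: (0,3), (1,4), (2,4), (2,5), (3,5)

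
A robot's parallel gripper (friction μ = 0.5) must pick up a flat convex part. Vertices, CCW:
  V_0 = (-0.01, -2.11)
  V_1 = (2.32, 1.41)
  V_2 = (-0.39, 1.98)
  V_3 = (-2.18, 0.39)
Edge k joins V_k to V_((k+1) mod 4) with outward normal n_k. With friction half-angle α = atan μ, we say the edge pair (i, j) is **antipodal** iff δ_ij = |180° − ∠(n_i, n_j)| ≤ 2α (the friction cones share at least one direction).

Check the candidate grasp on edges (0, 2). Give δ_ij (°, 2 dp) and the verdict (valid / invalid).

δ = 14.88°, valid

α = atan 0.5 = 26.57°;  2α = 53.13°
edge 0: e_0 = (+2.33, +3.52);  n_0 = (+0.8339, -0.5520)
edge 2: e_2 = (-1.79, -1.59);  n_2 = (-0.6641, +0.7476)
∠(n_0, n_2) = 165.12°
δ = |180° − 165.12°| = 14.88°
14.88° ≤ 2α = 53.13°  →  valid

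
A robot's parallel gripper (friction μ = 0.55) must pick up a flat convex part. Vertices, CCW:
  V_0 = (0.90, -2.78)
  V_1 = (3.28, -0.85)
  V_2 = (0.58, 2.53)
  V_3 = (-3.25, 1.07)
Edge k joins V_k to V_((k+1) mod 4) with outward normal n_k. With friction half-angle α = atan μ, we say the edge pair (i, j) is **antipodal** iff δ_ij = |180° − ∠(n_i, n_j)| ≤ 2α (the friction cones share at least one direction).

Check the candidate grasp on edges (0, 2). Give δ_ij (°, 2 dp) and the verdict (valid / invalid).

α = atan 0.55 = 28.81°;  2α = 57.62°
edge 0: e_0 = (+2.38, +1.93);  n_0 = (+0.6299, -0.7767)
edge 2: e_2 = (-3.83, -1.46);  n_2 = (-0.3562, +0.9344)
∠(n_0, n_2) = 161.83°
δ = |180° − 161.83°| = 18.17°
18.17° ≤ 2α = 57.62°  →  valid

δ = 18.17°, valid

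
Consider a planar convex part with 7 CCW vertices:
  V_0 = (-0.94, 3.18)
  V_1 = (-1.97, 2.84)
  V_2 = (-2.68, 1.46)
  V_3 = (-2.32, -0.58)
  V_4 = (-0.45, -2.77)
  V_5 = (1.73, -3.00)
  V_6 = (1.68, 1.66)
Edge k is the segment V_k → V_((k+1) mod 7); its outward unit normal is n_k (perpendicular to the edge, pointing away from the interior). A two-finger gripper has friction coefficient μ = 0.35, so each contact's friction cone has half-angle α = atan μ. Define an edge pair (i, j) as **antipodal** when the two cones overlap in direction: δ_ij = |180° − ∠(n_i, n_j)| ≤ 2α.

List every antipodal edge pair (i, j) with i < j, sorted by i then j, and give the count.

count = 5; pairs: (0,4), (1,5), (2,5), (3,6), (4,6)

α = atan 0.35 = 19.29°;  2α = 38.58°
n_0 = (-0.3135, +0.9496)
n_1 = (-0.8892, +0.4575)
n_2 = (-0.9848, -0.1738)
n_3 = (-0.7605, -0.6494)
n_4 = (-0.1049, -0.9945)
n_5 = (+0.9999, +0.0107)
n_6 = (+0.5018, +0.8650)
  (0,1): δ = 135.49°  ·
  (0,2): δ = 98.26°  ·
  (0,3): δ = 67.77°  ·
  (0,4): δ = 24.29°  ✓
  (0,5): δ = 72.35°  ·
  (0,6): δ = 131.61°  ·
  (1,2): δ = 142.77°  ·
  (1,3): δ = 112.28°  ·
  (1,4): δ = 68.80°  ·
  (1,5): δ = 27.84°  ✓
  (1,6): δ = 87.11°  ·
  (2,3): δ = 149.51°  ·
  (2,4): δ = 106.03°  ·
  (2,5): δ = 9.39°  ✓
  (2,6): δ = 49.87°  ·
  (3,4): δ = 136.52°  ·
  (3,5): δ = 39.88°  ·
  (3,6): δ = 19.39°  ✓
  (4,5): δ = 83.36°  ·
  (4,6): δ = 24.10°  ✓
  (5,6): δ = 120.74°  ·
antipodal pairs: 5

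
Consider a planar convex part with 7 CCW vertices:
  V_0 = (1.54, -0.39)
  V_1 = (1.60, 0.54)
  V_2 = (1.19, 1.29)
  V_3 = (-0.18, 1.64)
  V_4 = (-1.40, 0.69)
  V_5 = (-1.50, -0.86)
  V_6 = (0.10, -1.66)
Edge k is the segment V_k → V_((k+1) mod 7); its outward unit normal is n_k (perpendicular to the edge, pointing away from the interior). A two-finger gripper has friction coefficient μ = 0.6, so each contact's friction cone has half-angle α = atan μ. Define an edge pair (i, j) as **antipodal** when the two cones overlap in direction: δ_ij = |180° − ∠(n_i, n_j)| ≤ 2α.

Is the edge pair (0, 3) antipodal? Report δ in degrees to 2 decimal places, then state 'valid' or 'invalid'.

δ = 48.40°, valid

α = atan 0.6 = 30.96°;  2α = 61.93°
edge 0: e_0 = (+0.06, +0.93);  n_0 = (+0.9979, -0.0644)
edge 3: e_3 = (-1.22, -0.95);  n_3 = (-0.6144, +0.7890)
∠(n_0, n_3) = 131.60°
δ = |180° − 131.60°| = 48.40°
48.40° ≤ 2α = 61.93°  →  valid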